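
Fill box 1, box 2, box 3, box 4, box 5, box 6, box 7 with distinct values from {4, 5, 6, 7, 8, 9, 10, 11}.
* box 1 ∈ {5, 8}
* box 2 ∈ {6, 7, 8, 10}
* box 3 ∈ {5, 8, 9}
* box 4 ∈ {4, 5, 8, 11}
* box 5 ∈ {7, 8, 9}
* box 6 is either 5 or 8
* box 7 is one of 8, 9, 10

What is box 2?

6

The 2 variables box 1 and box 6 are confined to {5, 8}, which locks those values in; drop them from box 2, box 3, box 4, box 5, box 7.
box 3 has just one choice, so box 3 = 9. So box 5, box 7 can't be 9.
box 5 must be 7 (only option left). So box 2 can't be 7.
That leaves box 7 = 10. So box 2 can't be 10.
So box 2 = 6.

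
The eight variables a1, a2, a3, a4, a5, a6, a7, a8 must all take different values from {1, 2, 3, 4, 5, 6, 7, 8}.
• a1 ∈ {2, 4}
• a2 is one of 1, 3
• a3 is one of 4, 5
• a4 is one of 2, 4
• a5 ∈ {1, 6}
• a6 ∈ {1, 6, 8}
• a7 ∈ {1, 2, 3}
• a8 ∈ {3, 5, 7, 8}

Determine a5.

6

Among the 8 variables, 7 fits only a8 (and all 8 values in {1, 2, 3, 4, 5, 6, 7, 8} must be used), so a8 = 7.
The 7 still-open variables together cover exactly {1, 2, 3, 4, 5, 6, 8} — 7 values for 7 variables — and 5 appears only in a3's list, so a3 = 5.
The 6 still-open variables together cover exactly {1, 2, 3, 4, 6, 8} — 6 values for 6 variables — and 8 appears only in a6's list, so a6 = 8.
The 5 still-open variables draw from only 5 values {1, 2, 3, 4, 6}, so each is used; only a5 can be 6, hence a5 = 6.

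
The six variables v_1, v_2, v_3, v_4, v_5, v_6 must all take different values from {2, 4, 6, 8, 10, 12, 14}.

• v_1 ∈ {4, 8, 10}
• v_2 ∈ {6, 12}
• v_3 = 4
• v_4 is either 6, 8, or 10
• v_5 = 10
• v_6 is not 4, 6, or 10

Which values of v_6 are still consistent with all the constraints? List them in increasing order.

2, 14

v_3's domain is down to {4}, so v_3 = 4. So v_1 can't be 4.
v_5's domain is down to {10}, so v_5 = 10. Strike 10 from v_1, v_4.
v_1's domain is down to {8}, so v_1 = 8. Remove 8 from v_4, v_6.
That leaves v_4 = 6. Remove 6 from v_2.
v_2 has just one choice, so v_2 = 12. Eliminate 12 elsewhere: v_6.
No further eliminations apply; v_6 can still be any of 2, 14.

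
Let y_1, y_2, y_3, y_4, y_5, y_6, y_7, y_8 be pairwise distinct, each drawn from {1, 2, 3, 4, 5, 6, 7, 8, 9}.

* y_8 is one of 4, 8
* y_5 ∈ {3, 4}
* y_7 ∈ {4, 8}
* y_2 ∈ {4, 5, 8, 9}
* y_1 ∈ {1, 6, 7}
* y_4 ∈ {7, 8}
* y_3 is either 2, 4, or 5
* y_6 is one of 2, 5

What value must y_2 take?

y_7 and y_8 share exactly the 2 values {4, 8}; by pigeonhole those values go to them, so strike 4, 8 from y_2, y_3, y_4, y_5.
y_4 must be 7 (only option left). So y_1 can't be 7.
That leaves y_5 = 3.
y_3 and y_6 between them cover only {2, 5} — a naked pair. Remove those values from y_2.
So y_2 = 9.

9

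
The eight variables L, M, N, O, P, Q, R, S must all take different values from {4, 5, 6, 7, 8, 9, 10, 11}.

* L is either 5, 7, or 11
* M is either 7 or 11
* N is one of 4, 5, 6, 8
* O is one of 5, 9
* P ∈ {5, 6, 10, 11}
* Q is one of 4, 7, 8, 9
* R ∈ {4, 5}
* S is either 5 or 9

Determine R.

Among the 8 variables, 10 fits only P (and all 8 values in {4, 5, 6, 7, 8, 9, 10, 11} must be used), so P = 10.
The 7 still-open variables together cover exactly {4, 5, 6, 7, 8, 9, 11} — 7 values for 7 variables — and 6 appears only in N's list, so N = 6.
The 6 still-open variables together cover exactly {4, 5, 7, 8, 9, 11} — 6 values for 6 variables — and 8 appears only in Q's list, so Q = 8.
The 5 still-open variables together cover exactly {4, 5, 7, 9, 11} — 5 values for 5 variables — and 4 appears only in R's list, so R = 4.

4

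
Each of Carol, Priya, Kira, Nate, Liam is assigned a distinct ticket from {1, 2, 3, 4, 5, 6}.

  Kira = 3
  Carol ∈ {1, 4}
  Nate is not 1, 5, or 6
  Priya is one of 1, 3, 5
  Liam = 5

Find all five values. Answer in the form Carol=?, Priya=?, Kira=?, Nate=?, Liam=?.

Carol=4, Priya=1, Kira=3, Nate=2, Liam=5

Kira's domain is down to {3}, so Kira = 3. Remove 3 from Priya, Nate.
Liam's domain is down to {5}, so Liam = 5. Remove 5 from Priya.
Priya has just one choice, so Priya = 1. Strike 1 from Carol.
Carol's domain is down to {4}, so Carol = 4. So Nate can't be 4.
Nate must be 2 (only option left).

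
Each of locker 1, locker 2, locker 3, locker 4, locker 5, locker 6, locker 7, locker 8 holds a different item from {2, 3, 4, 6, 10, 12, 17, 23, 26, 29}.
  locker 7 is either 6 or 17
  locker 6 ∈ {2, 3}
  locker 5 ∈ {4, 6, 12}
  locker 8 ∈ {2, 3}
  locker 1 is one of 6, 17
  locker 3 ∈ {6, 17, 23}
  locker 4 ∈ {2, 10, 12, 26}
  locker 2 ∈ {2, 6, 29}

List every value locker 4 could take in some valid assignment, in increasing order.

10, 12, 26

locker 1 and locker 7 between them cover only {6, 17} — a naked pair. Remove those values from locker 2, locker 3, locker 5.
locker 3 must be 23 (only option left).
The 2 variables locker 6 and locker 8 are confined to {2, 3}, which locks those values in; drop them from locker 2, locker 4.
locker 2 must be 29 (only option left).
No further eliminations apply; locker 4 can still be any of 10, 12, 26.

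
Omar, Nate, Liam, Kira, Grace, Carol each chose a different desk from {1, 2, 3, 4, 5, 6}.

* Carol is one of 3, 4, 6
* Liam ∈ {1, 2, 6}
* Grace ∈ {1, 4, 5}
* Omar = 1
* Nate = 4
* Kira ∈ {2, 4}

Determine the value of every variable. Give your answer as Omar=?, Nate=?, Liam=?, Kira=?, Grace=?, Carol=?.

Omar=1, Nate=4, Liam=6, Kira=2, Grace=5, Carol=3

Omar must be 1 (only option left). Eliminate 1 elsewhere: Liam, Grace.
Nate's domain is down to {4}, so Nate = 4. Eliminate 4 elsewhere: Kira, Grace, Carol.
Kira's domain is down to {2}, so Kira = 2. So Liam can't be 2.
Grace must be 5 (only option left).
Liam has just one choice, so Liam = 6. Strike 6 from Carol.
Carol's domain is down to {3}, so Carol = 3.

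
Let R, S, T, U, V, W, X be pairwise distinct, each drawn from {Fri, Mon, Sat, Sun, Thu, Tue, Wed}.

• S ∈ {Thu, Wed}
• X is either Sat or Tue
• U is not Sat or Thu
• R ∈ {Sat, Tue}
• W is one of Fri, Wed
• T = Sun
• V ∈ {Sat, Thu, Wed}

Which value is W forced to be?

Fri

T has just one choice, so T = Sun. Strike Sun from U.
Among the 6 still-open variables, Mon fits only U (and all 6 values in {Fri, Mon, Sat, Thu, Tue, Wed} must be used), so U = Mon.
The 5 still-open variables draw from only 5 values {Fri, Sat, Thu, Tue, Wed}, so each is used; only W can be Fri, hence W = Fri.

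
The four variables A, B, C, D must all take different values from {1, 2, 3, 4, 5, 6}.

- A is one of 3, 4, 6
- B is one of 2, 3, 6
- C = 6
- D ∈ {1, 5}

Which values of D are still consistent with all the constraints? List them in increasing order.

1, 5

C's domain is down to {6}, so C = 6. Eliminate 6 elsewhere: A, B.
No further eliminations apply; D can still be any of 1, 5.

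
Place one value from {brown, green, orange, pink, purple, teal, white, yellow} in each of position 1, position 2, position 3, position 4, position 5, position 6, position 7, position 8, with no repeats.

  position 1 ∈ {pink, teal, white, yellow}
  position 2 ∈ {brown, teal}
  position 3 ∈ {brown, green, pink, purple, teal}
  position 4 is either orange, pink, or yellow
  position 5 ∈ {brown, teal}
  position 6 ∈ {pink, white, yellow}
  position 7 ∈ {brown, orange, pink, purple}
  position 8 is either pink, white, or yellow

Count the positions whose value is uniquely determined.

3

The 8 variables together cover exactly {brown, green, orange, pink, purple, teal, white, yellow} — 8 values for 8 variables — and green appears only in position 3's list, so position 3 = green.
The 7 still-open variables draw from only 7 values {brown, orange, pink, purple, teal, white, yellow}, so each is used; only position 7 can be purple, hence position 7 = purple.
Among the 6 still-open variables, orange fits only position 4 (and all 6 values in {brown, orange, pink, teal, white, yellow} must be used), so position 4 = orange.
position 2 and position 5 share exactly the 2 values {brown, teal}; by pigeonhole those values go to them, so strike brown, teal from position 1.
Determined: position 3=green, position 4=orange, position 7=purple. The other positions each still have more than one consistent value. That makes 3.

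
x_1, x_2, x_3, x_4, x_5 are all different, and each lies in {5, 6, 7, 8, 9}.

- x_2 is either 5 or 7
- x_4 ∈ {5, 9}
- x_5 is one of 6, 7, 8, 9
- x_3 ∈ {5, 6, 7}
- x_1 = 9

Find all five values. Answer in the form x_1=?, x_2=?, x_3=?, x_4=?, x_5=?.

x_1 must be 9 (only option left). Strike 9 from x_4, x_5.
That leaves x_4 = 5. So x_2, x_3 can't be 5.
x_2 must be 7 (only option left). Eliminate 7 elsewhere: x_3, x_5.
x_3 has just one choice, so x_3 = 6. Eliminate 6 elsewhere: x_5.
x_5 must be 8 (only option left).

x_1=9, x_2=7, x_3=6, x_4=5, x_5=8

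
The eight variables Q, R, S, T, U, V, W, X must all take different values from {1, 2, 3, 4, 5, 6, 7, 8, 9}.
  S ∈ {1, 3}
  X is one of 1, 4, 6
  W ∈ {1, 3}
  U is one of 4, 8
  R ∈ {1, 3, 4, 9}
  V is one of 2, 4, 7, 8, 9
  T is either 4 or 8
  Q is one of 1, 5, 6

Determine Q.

5

The 2 variables S and W are confined to {1, 3}, which locks those values in; drop them from Q, R, X.
T and U share exactly the 2 values {4, 8}; by pigeonhole those values go to them, so strike 4, 8 from R, V, X.
R's domain is down to {9}, so R = 9. Strike 9 from V.
X's domain is down to {6}, so X = 6. Eliminate 6 elsewhere: Q.
So Q = 5.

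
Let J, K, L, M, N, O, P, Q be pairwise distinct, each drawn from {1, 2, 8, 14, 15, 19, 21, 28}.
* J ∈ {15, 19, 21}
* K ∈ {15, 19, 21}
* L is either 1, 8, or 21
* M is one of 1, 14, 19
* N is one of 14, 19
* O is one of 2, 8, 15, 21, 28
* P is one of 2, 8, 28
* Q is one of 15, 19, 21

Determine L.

8

J, K, Q share exactly the 3 values {15, 19, 21}; by pigeonhole those values go to them, so strike 15, 19, 21 from L, M, N, O.
N has just one choice, so N = 14. Eliminate 14 elsewhere: M.
M's domain is down to {1}, so M = 1. Eliminate 1 elsewhere: L.
So L = 8.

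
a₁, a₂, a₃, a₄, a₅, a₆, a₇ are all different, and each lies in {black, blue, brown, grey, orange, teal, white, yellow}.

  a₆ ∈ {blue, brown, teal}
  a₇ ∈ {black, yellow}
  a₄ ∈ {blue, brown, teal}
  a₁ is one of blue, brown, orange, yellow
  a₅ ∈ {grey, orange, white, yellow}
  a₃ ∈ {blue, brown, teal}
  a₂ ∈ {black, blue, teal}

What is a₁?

orange

a₃, a₄, a₆ between them cover only {blue, brown, teal} — a naked triple. Remove those values from a₁, a₂.
a₂'s domain is down to {black}, so a₂ = black. Eliminate black elsewhere: a₇.
a₇ must be yellow (only option left). Eliminate yellow elsewhere: a₁, a₅.
So a₁ = orange.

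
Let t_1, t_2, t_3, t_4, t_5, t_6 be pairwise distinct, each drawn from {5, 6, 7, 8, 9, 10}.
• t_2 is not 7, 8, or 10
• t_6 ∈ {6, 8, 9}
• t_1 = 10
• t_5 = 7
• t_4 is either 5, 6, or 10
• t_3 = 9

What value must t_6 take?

8

t_1's domain is down to {10}, so t_1 = 10. Strike 10 from t_4.
t_3 has just one choice, so t_3 = 9. Remove 9 from t_2, t_6.
t_5 has just one choice, so t_5 = 7.
The 3 still-open variables draw from only 3 values {5, 6, 8}, so each is used; only t_6 can be 8, hence t_6 = 8.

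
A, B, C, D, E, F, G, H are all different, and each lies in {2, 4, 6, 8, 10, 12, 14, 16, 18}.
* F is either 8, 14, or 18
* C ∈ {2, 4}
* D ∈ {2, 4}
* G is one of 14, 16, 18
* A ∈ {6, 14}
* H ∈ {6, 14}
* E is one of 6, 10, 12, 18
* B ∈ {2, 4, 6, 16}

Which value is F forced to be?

A and H share exactly the 2 values {6, 14}; by pigeonhole those values go to them, so strike 6, 14 from B, E, F, G.
C and D share exactly the 2 values {2, 4}; by pigeonhole those values go to them, so strike 2, 4 from B.
B must be 16 (only option left). Eliminate 16 elsewhere: G.
G has just one choice, so G = 18. Eliminate 18 elsewhere: E, F.
So F = 8.

8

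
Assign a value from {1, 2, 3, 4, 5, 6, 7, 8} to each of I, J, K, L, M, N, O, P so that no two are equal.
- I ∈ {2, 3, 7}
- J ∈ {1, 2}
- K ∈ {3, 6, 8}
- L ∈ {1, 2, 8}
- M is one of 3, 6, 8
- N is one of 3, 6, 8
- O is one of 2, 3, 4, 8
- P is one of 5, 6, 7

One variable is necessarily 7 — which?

I

Among the 8 variables, 4 fits only O (and all 8 values in {1, 2, 3, 4, 5, 6, 7, 8} must be used), so O = 4.
Among the 7 still-open variables, 5 fits only P (and all 7 values in {1, 2, 3, 5, 6, 7, 8} must be used), so P = 5.
The 6 still-open variables together cover exactly {1, 2, 3, 6, 7, 8} — 6 values for 6 variables — and 7 appears only in I's list, so I = 7.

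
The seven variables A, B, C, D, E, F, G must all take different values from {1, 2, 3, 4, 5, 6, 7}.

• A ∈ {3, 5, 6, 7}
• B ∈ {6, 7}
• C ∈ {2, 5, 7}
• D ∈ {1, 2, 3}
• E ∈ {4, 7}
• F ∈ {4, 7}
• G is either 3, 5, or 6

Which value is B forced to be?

The 7 variables together cover exactly {1, 2, 3, 4, 5, 6, 7} — 7 values for 7 variables — and 1 appears only in D's list, so D = 1.
The 6 still-open variables together cover exactly {2, 3, 4, 5, 6, 7} — 6 values for 6 variables — and 2 appears only in C's list, so C = 2.
E and F share exactly the 2 values {4, 7}; by pigeonhole those values go to them, so strike 4, 7 from A, B.
So B = 6.

6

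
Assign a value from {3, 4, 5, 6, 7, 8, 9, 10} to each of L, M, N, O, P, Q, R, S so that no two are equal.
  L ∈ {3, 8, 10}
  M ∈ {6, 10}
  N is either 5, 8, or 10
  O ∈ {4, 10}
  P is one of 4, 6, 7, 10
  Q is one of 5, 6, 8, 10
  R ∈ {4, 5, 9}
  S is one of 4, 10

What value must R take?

9

The 8 variables together cover exactly {3, 4, 5, 6, 7, 8, 9, 10} — 8 values for 8 variables — and 3 appears only in L's list, so L = 3.
The 7 still-open variables draw from only 7 values {4, 5, 6, 7, 8, 9, 10}, so each is used; only P can be 7, hence P = 7.
The 6 still-open variables together cover exactly {4, 5, 6, 8, 9, 10} — 6 values for 6 variables — and 9 appears only in R's list, so R = 9.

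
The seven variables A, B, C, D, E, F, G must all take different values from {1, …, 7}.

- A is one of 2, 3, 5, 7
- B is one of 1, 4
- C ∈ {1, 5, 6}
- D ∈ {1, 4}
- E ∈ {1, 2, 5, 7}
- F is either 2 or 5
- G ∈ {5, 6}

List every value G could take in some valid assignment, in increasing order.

Among the 7 variables, 3 fits only A (and all 7 values in {1, 2, 3, 4, 5, 6, 7} must be used), so A = 3.
The 6 still-open variables together cover exactly {1, 2, 4, 5, 6, 7} — 6 values for 6 variables — and 7 appears only in E's list, so E = 7.
The 5 still-open variables draw from only 5 values {1, 2, 4, 5, 6}, so each is used; only F can be 2, hence F = 2.
The 2 variables B and D are confined to {1, 4}, which locks those values in; drop them from C.
No further eliminations apply; G can still be any of 5, 6.

5, 6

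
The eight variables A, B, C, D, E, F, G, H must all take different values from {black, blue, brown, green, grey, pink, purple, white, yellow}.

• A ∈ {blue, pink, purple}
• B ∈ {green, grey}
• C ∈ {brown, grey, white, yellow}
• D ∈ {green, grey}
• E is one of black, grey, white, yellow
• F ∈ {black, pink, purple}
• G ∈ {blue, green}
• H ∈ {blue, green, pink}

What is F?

black

The 2 variables B and D are confined to {green, grey}, which locks those values in; drop them from C, E, G, H.
G must be blue (only option left). Eliminate blue elsewhere: A, H.
H's domain is down to {pink}, so H = pink. Eliminate pink elsewhere: A, F.
A's domain is down to {purple}, so A = purple. So F can't be purple.
So F = black.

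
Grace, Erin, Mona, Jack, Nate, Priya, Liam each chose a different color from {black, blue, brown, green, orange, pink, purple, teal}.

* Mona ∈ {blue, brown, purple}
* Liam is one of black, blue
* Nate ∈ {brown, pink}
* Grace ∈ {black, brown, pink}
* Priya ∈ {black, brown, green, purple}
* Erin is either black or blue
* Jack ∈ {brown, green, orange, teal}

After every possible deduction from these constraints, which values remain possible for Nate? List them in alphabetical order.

brown, pink

Erin and Liam share exactly the 2 values {black, blue}; by pigeonhole those values go to them, so strike black, blue from Grace, Mona, Priya.
Grace and Nate between them cover only {brown, pink} — a naked pair. Remove those values from Mona, Jack, Priya.
Mona's domain is down to {purple}, so Mona = purple. Eliminate purple elsewhere: Priya.
That leaves Priya = green. Remove green from Jack.
No further eliminations apply; Nate can still be any of brown, pink.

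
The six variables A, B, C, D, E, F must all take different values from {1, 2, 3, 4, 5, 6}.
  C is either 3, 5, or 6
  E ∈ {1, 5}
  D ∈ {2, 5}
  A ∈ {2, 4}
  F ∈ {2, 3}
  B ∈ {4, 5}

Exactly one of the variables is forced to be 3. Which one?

Among the 6 variables, 1 fits only E (and all 6 values in {1, 2, 3, 4, 5, 6} must be used), so E = 1.
The 5 still-open variables together cover exactly {2, 3, 4, 5, 6} — 5 values for 5 variables — and 6 appears only in C's list, so C = 6.
The 4 still-open variables draw from only 4 values {2, 3, 4, 5}, so each is used; only F can be 3, hence F = 3.

F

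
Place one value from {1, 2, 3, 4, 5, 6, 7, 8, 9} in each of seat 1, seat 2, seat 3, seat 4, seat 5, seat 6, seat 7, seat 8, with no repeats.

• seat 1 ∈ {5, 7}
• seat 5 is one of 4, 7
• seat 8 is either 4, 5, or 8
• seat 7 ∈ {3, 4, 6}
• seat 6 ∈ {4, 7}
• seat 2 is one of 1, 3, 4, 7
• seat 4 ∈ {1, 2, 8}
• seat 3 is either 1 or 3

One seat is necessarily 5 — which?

seat 1

The 8 variables together cover exactly {1, 2, 3, 4, 5, 6, 7, 8} — 8 values for 8 variables — and 2 appears only in seat 4's list, so seat 4 = 2.
The 7 still-open variables draw from only 7 values {1, 3, 4, 5, 6, 7, 8}, so each is used; only seat 7 can be 6, hence seat 7 = 6.
The 6 still-open variables draw from only 6 values {1, 3, 4, 5, 7, 8}, so each is used; only seat 8 can be 8, hence seat 8 = 8.
The 5 still-open variables together cover exactly {1, 3, 4, 5, 7} — 5 values for 5 variables — and 5 appears only in seat 1's list, so seat 1 = 5.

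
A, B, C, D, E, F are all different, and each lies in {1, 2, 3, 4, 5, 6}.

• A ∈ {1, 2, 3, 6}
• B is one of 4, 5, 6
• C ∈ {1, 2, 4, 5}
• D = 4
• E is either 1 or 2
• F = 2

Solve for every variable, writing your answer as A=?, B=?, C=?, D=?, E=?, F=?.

A=3, B=6, C=5, D=4, E=1, F=2

D must be 4 (only option left). Remove 4 from B, C.
F must be 2 (only option left). So A, C, E can't be 2.
That leaves E = 1. Remove 1 from A, C.
That leaves C = 5. Eliminate 5 elsewhere: B.
That leaves B = 6. Strike 6 from A.
A must be 3 (only option left).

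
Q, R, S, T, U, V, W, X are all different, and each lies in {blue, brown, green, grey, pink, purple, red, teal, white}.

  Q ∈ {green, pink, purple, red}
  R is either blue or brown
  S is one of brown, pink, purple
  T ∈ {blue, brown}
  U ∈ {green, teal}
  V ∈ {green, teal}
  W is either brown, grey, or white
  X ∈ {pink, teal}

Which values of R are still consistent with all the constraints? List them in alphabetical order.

R and T share exactly the 2 values {blue, brown}; by pigeonhole those values go to them, so strike blue, brown from S, W.
The 2 variables U and V are confined to {green, teal}, which locks those values in; drop them from Q, X.
X has just one choice, so X = pink. Remove pink from Q, S.
S must be purple (only option left). Eliminate purple elsewhere: Q.
Q's domain is down to {red}, so Q = red.
No further eliminations apply; R can still be any of blue, brown.

blue, brown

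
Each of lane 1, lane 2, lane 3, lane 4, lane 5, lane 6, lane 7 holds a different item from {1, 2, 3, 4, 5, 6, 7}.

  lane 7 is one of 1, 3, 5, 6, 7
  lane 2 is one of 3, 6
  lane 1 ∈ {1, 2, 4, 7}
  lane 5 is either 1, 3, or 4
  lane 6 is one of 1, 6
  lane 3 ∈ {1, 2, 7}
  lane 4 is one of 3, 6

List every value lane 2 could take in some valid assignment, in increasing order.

Among the 7 variables, 5 fits only lane 7 (and all 7 values in {1, 2, 3, 4, 5, 6, 7} must be used), so lane 7 = 5.
The 2 variables lane 2 and lane 4 are confined to {3, 6}, which locks those values in; drop them from lane 5, lane 6.
lane 6 must be 1 (only option left). Eliminate 1 elsewhere: lane 1, lane 3, lane 5.
lane 5 must be 4 (only option left). Eliminate 4 elsewhere: lane 1.
No further eliminations apply; lane 2 can still be any of 3, 6.

3, 6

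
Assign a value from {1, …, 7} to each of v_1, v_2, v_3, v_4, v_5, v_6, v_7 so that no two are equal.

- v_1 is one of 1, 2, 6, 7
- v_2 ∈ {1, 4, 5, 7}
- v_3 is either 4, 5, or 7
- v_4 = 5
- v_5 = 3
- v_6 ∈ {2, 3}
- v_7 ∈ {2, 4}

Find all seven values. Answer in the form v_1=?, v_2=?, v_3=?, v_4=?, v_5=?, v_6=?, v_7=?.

v_4 must be 5 (only option left). So v_2, v_3 can't be 5.
That leaves v_5 = 3. Strike 3 from v_6.
That leaves v_6 = 2. So v_1, v_7 can't be 2.
That leaves v_7 = 4. Eliminate 4 elsewhere: v_2, v_3.
That leaves v_3 = 7. So v_1, v_2 can't be 7.
v_2 has just one choice, so v_2 = 1. Strike 1 from v_1.
That leaves v_1 = 6.

v_1=6, v_2=1, v_3=7, v_4=5, v_5=3, v_6=2, v_7=4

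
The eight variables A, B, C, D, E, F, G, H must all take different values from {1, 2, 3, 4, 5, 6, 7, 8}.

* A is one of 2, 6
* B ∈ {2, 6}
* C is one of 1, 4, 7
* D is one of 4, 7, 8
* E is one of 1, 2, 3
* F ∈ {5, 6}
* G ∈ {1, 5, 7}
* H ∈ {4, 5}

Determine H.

4

The 8 variables together cover exactly {1, 2, 3, 4, 5, 6, 7, 8} — 8 values for 8 variables — and 3 appears only in E's list, so E = 3.
The 7 still-open variables together cover exactly {1, 2, 4, 5, 6, 7, 8} — 7 values for 7 variables — and 8 appears only in D's list, so D = 8.
The 2 variables A and B are confined to {2, 6}, which locks those values in; drop them from F.
That leaves F = 5. Strike 5 from G, H.
So H = 4.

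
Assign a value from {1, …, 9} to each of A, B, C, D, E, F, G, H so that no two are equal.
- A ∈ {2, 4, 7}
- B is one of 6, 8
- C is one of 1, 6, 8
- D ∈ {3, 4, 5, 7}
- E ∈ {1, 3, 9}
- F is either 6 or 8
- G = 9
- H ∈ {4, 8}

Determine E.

G's domain is down to {9}, so G = 9. Remove 9 from E.
B and F share exactly the 2 values {6, 8}; by pigeonhole those values go to them, so strike 6, 8 from C, H.
C has just one choice, so C = 1. Eliminate 1 elsewhere: E.
So E = 3.

3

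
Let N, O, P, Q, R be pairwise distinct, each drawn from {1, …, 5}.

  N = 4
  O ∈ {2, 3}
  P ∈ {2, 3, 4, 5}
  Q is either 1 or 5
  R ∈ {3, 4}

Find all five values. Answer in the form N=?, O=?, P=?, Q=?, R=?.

N's domain is down to {4}, so N = 4. Strike 4 from P, R.
That leaves R = 3. Remove 3 from O, P.
O must be 2 (only option left). Strike 2 from P.
P's domain is down to {5}, so P = 5. So Q can't be 5.
Q's domain is down to {1}, so Q = 1.

N=4, O=2, P=5, Q=1, R=3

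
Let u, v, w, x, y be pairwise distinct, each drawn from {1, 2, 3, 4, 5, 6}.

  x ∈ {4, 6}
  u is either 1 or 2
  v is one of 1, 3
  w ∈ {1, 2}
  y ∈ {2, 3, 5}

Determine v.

The 2 variables u and w are confined to {1, 2}, which locks those values in; drop them from v, y.
So v = 3.

3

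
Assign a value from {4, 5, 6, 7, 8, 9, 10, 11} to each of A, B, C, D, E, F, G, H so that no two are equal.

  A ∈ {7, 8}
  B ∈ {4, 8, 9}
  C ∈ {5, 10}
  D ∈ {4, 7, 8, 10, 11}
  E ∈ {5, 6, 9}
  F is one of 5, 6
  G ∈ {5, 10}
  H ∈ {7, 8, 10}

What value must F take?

Among the 8 variables, 11 fits only D (and all 8 values in {4, 5, 6, 7, 8, 9, 10, 11} must be used), so D = 11.
The 7 still-open variables draw from only 7 values {4, 5, 6, 7, 8, 9, 10}, so each is used; only B can be 4, hence B = 4.
Among the 6 still-open variables, 9 fits only E (and all 6 values in {5, 6, 7, 8, 9, 10} must be used), so E = 9.
The 5 still-open variables together cover exactly {5, 6, 7, 8, 10} — 5 values for 5 variables — and 6 appears only in F's list, so F = 6.

6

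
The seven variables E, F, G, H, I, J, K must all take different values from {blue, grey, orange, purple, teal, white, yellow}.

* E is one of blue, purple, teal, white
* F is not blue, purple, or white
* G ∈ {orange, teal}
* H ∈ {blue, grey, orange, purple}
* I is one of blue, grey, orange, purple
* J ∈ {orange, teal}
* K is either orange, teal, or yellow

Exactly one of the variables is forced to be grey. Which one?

F

The 7 variables together cover exactly {blue, grey, orange, purple, teal, white, yellow} — 7 values for 7 variables — and white appears only in E's list, so E = white.
The 2 variables G and J are confined to {orange, teal}, which locks those values in; drop them from F, H, I, K.
K has just one choice, so K = yellow. So F can't be yellow.
So grey goes to F.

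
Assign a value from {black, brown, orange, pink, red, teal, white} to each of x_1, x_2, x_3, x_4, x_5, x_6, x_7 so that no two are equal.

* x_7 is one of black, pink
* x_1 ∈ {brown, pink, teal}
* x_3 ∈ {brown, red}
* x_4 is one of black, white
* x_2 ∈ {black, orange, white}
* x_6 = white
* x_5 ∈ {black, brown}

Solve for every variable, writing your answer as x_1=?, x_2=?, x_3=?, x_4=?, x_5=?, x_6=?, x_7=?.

x_1=teal, x_2=orange, x_3=red, x_4=black, x_5=brown, x_6=white, x_7=pink

x_6's domain is down to {white}, so x_6 = white. Eliminate white elsewhere: x_2, x_4.
That leaves x_4 = black. Strike black from x_2, x_5, x_7.
x_5's domain is down to {brown}, so x_5 = brown. Eliminate brown elsewhere: x_1, x_3.
x_7's domain is down to {pink}, so x_7 = pink. Strike pink from x_1.
x_1's domain is down to {teal}, so x_1 = teal.
x_2 must be orange (only option left).
x_3's domain is down to {red}, so x_3 = red.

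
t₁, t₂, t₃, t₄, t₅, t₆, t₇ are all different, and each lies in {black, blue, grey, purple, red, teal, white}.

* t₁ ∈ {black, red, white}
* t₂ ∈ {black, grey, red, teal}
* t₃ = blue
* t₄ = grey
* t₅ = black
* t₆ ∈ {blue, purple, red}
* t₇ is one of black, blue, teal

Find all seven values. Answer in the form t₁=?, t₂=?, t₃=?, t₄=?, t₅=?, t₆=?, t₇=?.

t₃ must be blue (only option left). Remove blue from t₆, t₇.
t₄'s domain is down to {grey}, so t₄ = grey. Strike grey from t₂.
t₅ must be black (only option left). Eliminate black elsewhere: t₁, t₂, t₇.
t₇ has just one choice, so t₇ = teal. Strike teal from t₂.
That leaves t₂ = red. Remove red from t₁, t₆.
That leaves t₆ = purple.
t₁ has just one choice, so t₁ = white.

t₁=white, t₂=red, t₃=blue, t₄=grey, t₅=black, t₆=purple, t₇=teal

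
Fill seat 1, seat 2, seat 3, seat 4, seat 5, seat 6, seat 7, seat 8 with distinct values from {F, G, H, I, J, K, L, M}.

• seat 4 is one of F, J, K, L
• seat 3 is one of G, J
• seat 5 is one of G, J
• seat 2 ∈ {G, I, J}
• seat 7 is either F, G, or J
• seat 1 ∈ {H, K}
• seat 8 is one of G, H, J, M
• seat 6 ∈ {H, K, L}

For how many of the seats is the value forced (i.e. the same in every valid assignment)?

3

The 8 variables draw from only 8 values {F, G, H, I, J, K, L, M}, so each is used; only seat 2 can be I, hence seat 2 = I.
The 7 still-open variables draw from only 7 values {F, G, H, J, K, L, M}, so each is used; only seat 8 can be M, hence seat 8 = M.
seat 3 and seat 5 share exactly the 2 values {G, J}; by pigeonhole those values go to them, so strike G, J from seat 4, seat 7.
seat 7 has just one choice, so seat 7 = F. Strike F from seat 4.
Determined: seat 2=I, seat 7=F, seat 8=M. The other seats each still have more than one consistent value. That makes 3.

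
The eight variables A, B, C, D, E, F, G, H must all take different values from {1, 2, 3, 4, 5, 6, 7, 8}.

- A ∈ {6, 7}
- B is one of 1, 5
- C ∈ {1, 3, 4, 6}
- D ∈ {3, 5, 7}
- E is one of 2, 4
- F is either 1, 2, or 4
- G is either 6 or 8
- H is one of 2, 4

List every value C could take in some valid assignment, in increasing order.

The 8 variables together cover exactly {1, 2, 3, 4, 5, 6, 7, 8} — 8 values for 8 variables — and 8 appears only in G's list, so G = 8.
E and H between them cover only {2, 4} — a naked pair. Remove those values from C, F.
That leaves F = 1. Remove 1 from B, C.
B's domain is down to {5}, so B = 5. So D can't be 5.
No further eliminations apply; C can still be any of 3, 6.

3, 6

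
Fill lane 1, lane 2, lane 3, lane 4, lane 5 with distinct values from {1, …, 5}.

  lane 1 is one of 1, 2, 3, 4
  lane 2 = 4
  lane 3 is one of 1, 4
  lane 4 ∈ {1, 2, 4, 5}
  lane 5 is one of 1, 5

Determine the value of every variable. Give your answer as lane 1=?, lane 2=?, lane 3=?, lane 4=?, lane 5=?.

lane 2's domain is down to {4}, so lane 2 = 4. Remove 4 from lane 1, lane 3, lane 4.
That leaves lane 3 = 1. Remove 1 from lane 1, lane 4, lane 5.
lane 5's domain is down to {5}, so lane 5 = 5. Eliminate 5 elsewhere: lane 4.
lane 4 has just one choice, so lane 4 = 2. Remove 2 from lane 1.
lane 1 has just one choice, so lane 1 = 3.

lane 1=3, lane 2=4, lane 3=1, lane 4=2, lane 5=5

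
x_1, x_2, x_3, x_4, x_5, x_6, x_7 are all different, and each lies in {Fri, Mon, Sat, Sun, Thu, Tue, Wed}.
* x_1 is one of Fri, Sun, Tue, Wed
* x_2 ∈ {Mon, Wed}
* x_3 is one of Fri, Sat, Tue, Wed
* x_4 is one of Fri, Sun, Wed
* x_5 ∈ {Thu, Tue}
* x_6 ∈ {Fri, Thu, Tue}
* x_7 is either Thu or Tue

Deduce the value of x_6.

Fri

The 7 variables together cover exactly {Fri, Mon, Sat, Sun, Thu, Tue, Wed} — 7 values for 7 variables — and Mon appears only in x_2's list, so x_2 = Mon.
The 6 still-open variables together cover exactly {Fri, Sat, Sun, Thu, Tue, Wed} — 6 values for 6 variables — and Sat appears only in x_3's list, so x_3 = Sat.
The 2 variables x_5 and x_7 are confined to {Thu, Tue}, which locks those values in; drop them from x_1, x_6.
So x_6 = Fri.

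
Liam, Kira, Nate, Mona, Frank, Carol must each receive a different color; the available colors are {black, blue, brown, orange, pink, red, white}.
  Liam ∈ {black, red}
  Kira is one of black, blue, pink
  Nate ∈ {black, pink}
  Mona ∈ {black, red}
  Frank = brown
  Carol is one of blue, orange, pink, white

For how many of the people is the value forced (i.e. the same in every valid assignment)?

3

Frank must be brown (only option left).
Liam and Mona share exactly the 2 values {black, red}; by pigeonhole those values go to them, so strike black, red from Kira, Nate.
Nate's domain is down to {pink}, so Nate = pink. Eliminate pink elsewhere: Kira, Carol.
That leaves Kira = blue. Strike blue from Carol.
Determined: Kira=blue, Nate=pink, Frank=brown. The other people each still have more than one consistent value. That makes 3.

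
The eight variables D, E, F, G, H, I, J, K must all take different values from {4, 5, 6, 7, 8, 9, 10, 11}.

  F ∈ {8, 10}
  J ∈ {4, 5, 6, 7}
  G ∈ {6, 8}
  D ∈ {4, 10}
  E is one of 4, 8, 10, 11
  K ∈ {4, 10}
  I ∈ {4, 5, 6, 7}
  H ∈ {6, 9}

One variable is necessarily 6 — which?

G

Among the 8 variables, 9 fits only H (and all 8 values in {4, 5, 6, 7, 8, 9, 10, 11} must be used), so H = 9.
Among the 7 still-open variables, 11 fits only E (and all 7 values in {4, 5, 6, 7, 8, 10, 11} must be used), so E = 11.
D and K share exactly the 2 values {4, 10}; by pigeonhole those values go to them, so strike 4, 10 from F, I, J.
That leaves F = 8. Strike 8 from G.
So 6 goes to G.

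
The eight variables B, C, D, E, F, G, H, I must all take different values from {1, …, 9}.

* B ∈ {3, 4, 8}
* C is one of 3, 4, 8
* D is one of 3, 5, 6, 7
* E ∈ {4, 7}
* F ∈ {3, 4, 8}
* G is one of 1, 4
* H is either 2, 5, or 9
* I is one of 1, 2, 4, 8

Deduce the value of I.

2

B, C, F share exactly the 3 values {3, 4, 8}; by pigeonhole those values go to them, so strike 3, 4, 8 from D, E, G, I.
E must be 7 (only option left). Strike 7 from D.
That leaves G = 1. Strike 1 from I.
So I = 2.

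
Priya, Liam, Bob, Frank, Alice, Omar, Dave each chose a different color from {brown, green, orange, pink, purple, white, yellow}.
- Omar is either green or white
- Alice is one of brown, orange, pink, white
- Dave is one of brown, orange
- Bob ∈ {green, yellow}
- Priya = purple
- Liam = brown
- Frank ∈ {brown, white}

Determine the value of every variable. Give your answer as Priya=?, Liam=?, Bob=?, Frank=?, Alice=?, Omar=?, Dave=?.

Priya's domain is down to {purple}, so Priya = purple.
Liam must be brown (only option left). Remove brown from Frank, Alice, Dave.
That leaves Frank = white. Strike white from Alice, Omar.
Omar's domain is down to {green}, so Omar = green. Eliminate green elsewhere: Bob.
That leaves Dave = orange. Strike orange from Alice.
That leaves Bob = yellow.
Alice has just one choice, so Alice = pink.

Priya=purple, Liam=brown, Bob=yellow, Frank=white, Alice=pink, Omar=green, Dave=orange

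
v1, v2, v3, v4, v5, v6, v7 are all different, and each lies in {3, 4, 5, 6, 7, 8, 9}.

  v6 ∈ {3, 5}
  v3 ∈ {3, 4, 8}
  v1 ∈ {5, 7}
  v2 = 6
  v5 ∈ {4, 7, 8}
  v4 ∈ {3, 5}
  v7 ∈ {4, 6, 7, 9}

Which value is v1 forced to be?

v2 must be 6 (only option left). Strike 6 from v7.
The 6 still-open variables draw from only 6 values {3, 4, 5, 7, 8, 9}, so each is used; only v7 can be 9, hence v7 = 9.
The 2 variables v4 and v6 are confined to {3, 5}, which locks those values in; drop them from v1, v3.
So v1 = 7.

7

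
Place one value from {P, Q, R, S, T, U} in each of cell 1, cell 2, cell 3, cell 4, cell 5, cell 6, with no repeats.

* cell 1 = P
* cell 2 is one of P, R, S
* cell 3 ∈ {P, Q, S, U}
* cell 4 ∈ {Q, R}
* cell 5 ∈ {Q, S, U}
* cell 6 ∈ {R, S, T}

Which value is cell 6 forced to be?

T

cell 1 has just one choice, so cell 1 = P. Eliminate P elsewhere: cell 2, cell 3.
Among the 5 still-open variables, T fits only cell 6 (and all 5 values in {Q, R, S, T, U} must be used), so cell 6 = T.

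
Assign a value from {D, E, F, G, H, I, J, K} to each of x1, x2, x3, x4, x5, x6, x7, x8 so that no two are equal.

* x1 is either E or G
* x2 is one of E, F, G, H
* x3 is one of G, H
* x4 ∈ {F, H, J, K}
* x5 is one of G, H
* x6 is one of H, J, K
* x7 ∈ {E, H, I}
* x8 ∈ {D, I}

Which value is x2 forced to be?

F

The 8 variables together cover exactly {D, E, F, G, H, I, J, K} — 8 values for 8 variables — and D appears only in x8's list, so x8 = D.
The 7 still-open variables draw from only 7 values {E, F, G, H, I, J, K}, so each is used; only x7 can be I, hence x7 = I.
x3 and x5 between them cover only {G, H} — a naked pair. Remove those values from x1, x2, x4, x6.
x1 must be E (only option left). Strike E from x2.
So x2 = F.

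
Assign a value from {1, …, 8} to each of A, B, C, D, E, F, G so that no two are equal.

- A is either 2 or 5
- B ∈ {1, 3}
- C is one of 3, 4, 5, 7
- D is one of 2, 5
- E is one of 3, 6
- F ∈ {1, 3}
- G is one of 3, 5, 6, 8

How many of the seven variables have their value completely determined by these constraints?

The 2 variables A and D are confined to {2, 5}, which locks those values in; drop them from C, G.
The 2 variables B and F are confined to {1, 3}, which locks those values in; drop them from C, E, G.
E must be 6 (only option left). Strike 6 from G.
G's domain is down to {8}, so G = 8.
Determined: E=6, G=8. The other variables each still have more than one consistent value. That makes 2.

2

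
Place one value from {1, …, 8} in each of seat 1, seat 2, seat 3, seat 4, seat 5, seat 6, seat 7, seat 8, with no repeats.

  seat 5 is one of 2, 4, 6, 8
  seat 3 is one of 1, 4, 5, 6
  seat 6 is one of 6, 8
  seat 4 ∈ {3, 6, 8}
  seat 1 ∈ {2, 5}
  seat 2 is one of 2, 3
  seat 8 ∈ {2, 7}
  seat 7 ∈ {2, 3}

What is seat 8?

The 8 variables draw from only 8 values {1, 2, 3, 4, 5, 6, 7, 8}, so each is used; only seat 3 can be 1, hence seat 3 = 1.
The 7 still-open variables together cover exactly {2, 3, 4, 5, 6, 7, 8} — 7 values for 7 variables — and 4 appears only in seat 5's list, so seat 5 = 4.
The 6 still-open variables together cover exactly {2, 3, 5, 6, 7, 8} — 6 values for 6 variables — and 5 appears only in seat 1's list, so seat 1 = 5.
The 5 still-open variables draw from only 5 values {2, 3, 6, 7, 8}, so each is used; only seat 8 can be 7, hence seat 8 = 7.

7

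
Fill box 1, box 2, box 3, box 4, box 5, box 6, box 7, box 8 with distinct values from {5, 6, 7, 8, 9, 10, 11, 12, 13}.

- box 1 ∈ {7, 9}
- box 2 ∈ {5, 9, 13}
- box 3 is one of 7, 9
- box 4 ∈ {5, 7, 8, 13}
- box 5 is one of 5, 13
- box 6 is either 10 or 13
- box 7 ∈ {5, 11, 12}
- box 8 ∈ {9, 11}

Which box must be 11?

box 8

Among the 8 variables, 8 fits only box 4 (and all 8 values in {5, 7, 8, 9, 10, 11, 12, 13} must be used), so box 4 = 8.
The 7 still-open variables together cover exactly {5, 7, 9, 10, 11, 12, 13} — 7 values for 7 variables — and 10 appears only in box 6's list, so box 6 = 10.
The 6 still-open variables draw from only 6 values {5, 7, 9, 11, 12, 13}, so each is used; only box 7 can be 12, hence box 7 = 12.
The 5 still-open variables draw from only 5 values {5, 7, 9, 11, 13}, so each is used; only box 8 can be 11, hence box 8 = 11.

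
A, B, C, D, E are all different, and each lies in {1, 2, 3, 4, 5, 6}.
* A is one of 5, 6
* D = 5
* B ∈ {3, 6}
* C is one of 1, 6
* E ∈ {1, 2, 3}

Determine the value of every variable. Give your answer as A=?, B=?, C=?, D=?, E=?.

D must be 5 (only option left). Remove 5 from A.
A's domain is down to {6}, so A = 6. Eliminate 6 elsewhere: B, C.
B has just one choice, so B = 3. Eliminate 3 elsewhere: E.
C's domain is down to {1}, so C = 1. Eliminate 1 elsewhere: E.
E has just one choice, so E = 2.

A=6, B=3, C=1, D=5, E=2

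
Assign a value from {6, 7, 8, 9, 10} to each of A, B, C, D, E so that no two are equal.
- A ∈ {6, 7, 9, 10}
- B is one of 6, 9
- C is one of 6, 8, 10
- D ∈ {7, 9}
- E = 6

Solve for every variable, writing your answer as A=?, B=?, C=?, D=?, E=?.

A=10, B=9, C=8, D=7, E=6

E's domain is down to {6}, so E = 6. Strike 6 from A, B, C.
That leaves B = 9. Remove 9 from A, D.
That leaves D = 7. Eliminate 7 elsewhere: A.
A's domain is down to {10}, so A = 10. Strike 10 from C.
C must be 8 (only option left).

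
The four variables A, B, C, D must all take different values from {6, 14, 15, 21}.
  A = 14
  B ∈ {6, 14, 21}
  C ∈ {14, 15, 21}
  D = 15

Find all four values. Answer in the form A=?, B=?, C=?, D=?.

A must be 14 (only option left). Remove 14 from B, C.
That leaves D = 15. Eliminate 15 elsewhere: C.
C must be 21 (only option left). So B can't be 21.
B has just one choice, so B = 6.

A=14, B=6, C=21, D=15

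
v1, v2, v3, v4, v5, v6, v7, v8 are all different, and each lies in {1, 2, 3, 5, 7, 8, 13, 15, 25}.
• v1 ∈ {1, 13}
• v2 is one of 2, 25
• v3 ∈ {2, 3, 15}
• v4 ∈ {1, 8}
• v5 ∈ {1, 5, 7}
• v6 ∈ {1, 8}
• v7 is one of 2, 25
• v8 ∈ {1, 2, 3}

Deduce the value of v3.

15

The 2 variables v2 and v7 are confined to {2, 25}, which locks those values in; drop them from v3, v8.
The 2 variables v4 and v6 are confined to {1, 8}, which locks those values in; drop them from v1, v5, v8.
That leaves v1 = 13.
v8's domain is down to {3}, so v8 = 3. Eliminate 3 elsewhere: v3.
So v3 = 15.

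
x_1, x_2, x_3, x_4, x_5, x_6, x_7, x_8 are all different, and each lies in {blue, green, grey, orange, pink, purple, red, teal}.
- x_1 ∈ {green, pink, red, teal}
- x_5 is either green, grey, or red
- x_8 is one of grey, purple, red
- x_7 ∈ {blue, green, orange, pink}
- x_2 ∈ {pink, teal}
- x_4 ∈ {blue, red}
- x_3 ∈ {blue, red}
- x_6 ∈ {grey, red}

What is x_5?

green

The 8 variables draw from only 8 values {blue, green, grey, orange, pink, purple, red, teal}, so each is used; only x_7 can be orange, hence x_7 = orange.
The 7 still-open variables together cover exactly {blue, green, grey, pink, purple, red, teal} — 7 values for 7 variables — and purple appears only in x_8's list, so x_8 = purple.
x_3 and x_4 share exactly the 2 values {blue, red}; by pigeonhole those values go to them, so strike blue, red from x_1, x_5, x_6.
x_6 must be grey (only option left). Eliminate grey elsewhere: x_5.
So x_5 = green.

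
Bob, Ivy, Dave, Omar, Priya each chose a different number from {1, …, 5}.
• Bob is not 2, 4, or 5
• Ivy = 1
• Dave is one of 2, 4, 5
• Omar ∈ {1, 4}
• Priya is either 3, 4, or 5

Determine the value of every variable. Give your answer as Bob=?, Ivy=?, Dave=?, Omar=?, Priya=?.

Bob=3, Ivy=1, Dave=2, Omar=4, Priya=5

Ivy's domain is down to {1}, so Ivy = 1. Eliminate 1 elsewhere: Bob, Omar.
That leaves Omar = 4. Strike 4 from Dave, Priya.
Bob must be 3 (only option left). Eliminate 3 elsewhere: Priya.
That leaves Priya = 5. So Dave can't be 5.
That leaves Dave = 2.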